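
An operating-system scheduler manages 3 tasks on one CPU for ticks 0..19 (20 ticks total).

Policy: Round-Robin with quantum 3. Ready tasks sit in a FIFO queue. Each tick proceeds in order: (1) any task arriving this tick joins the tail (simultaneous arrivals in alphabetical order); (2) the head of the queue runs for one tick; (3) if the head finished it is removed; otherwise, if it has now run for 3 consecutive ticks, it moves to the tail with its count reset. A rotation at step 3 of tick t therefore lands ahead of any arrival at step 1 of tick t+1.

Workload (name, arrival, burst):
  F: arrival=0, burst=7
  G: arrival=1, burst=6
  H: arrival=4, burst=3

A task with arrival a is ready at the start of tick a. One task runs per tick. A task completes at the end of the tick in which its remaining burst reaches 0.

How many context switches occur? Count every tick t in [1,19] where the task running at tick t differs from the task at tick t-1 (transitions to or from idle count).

context switches = 6

t=0: queue=[F] q_used=0 → run F
t=1: queue=[F,G] q_used=1 → run F
t=2: queue=[F,G] q_used=2 → run F
t=3: queue=[G,F] q_used=0 → run G
t=4: queue=[G,F,H] q_used=1 → run G
t=5: queue=[G,F,H] q_used=2 → run G
t=6: queue=[F,H,G] q_used=0 → run F
t=7: queue=[F,H,G] q_used=1 → run F
t=8: queue=[F,H,G] q_used=2 → run F
t=9: queue=[H,G,F] q_used=0 → run H
t=10: queue=[H,G,F] q_used=1 → run H
t=11: queue=[H,G,F] q_used=2 → run H
t=12: queue=[G,F] q_used=0 → run G
t=13: queue=[G,F] q_used=1 → run G
t=14: queue=[G,F] q_used=2 → run G
t=15: queue=[F] q_used=0 → run F
t=16: (idle)
t=17: (idle)
t=18: (idle)
t=19: (idle)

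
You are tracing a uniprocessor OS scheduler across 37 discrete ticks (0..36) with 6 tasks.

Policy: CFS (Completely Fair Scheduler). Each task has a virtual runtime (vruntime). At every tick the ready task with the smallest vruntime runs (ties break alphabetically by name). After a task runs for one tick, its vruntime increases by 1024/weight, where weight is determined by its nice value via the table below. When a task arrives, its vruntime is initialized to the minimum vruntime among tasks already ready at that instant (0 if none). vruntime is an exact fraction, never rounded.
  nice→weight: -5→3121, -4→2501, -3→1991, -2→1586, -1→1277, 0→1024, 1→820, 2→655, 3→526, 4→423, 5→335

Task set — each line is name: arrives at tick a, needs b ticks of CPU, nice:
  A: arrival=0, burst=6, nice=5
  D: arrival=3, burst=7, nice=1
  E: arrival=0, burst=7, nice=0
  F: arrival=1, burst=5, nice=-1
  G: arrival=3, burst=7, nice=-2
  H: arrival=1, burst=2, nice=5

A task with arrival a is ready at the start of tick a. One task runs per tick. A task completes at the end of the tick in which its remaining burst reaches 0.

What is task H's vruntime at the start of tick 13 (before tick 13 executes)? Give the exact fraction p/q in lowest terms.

t=0: vr[A=0 E=0] → run A
t=1: vr[A=1024/335 E=0 F=0 H=0] → run E
t=2: vr[A=1024/335 E=1 F=0 H=0] → run F
t=3: vr[A=1024/335 D=0 E=1 F=1024/1277 G=0 H=0] → run D
t=4: vr[A=1024/335 D=256/205 E=1 F=1024/1277 G=0 H=0] → run G
t=5: vr[A=1024/335 D=256/205 E=1 F=1024/1277 G=512/793 H=0] → run H
t=6: vr[A=1024/335 D=256/205 E=1 F=1024/1277 G=512/793 H=1024/335] → run G
t=7: vr[A=1024/335 D=256/205 E=1 F=1024/1277 G=1024/793 H=1024/335] → run F
t=8: vr[A=1024/335 D=256/205 E=1 F=2048/1277 G=1024/793 H=1024/335] → run E
t=9: vr[A=1024/335 D=256/205 E=2 F=2048/1277 G=1024/793 H=1024/335] → run D
t=10: vr[A=1024/335 D=512/205 E=2 F=2048/1277 G=1024/793 H=1024/335] → run G
t=11: vr[A=1024/335 D=512/205 E=2 F=2048/1277 G=1536/793 H=1024/335] → run F
t=12: vr[A=1024/335 D=512/205 E=2 F=3072/1277 G=1536/793 H=1024/335] → run G
t=13: vr[A=1024/335 D=512/205 E=2 F=3072/1277 G=2048/793 H=1024/335] → run E
t=14: vr[A=1024/335 D=512/205 E=3 F=3072/1277 G=2048/793 H=1024/335] → run F
t=15: vr[A=1024/335 D=512/205 E=3 F=4096/1277 G=2048/793 H=1024/335] → run D
t=16: vr[A=1024/335 D=768/205 E=3 F=4096/1277 G=2048/793 H=1024/335] → run G
t=17: vr[A=1024/335 D=768/205 E=3 F=4096/1277 G=2560/793 H=1024/335] → run E
t=18: vr[A=1024/335 D=768/205 E=4 F=4096/1277 G=2560/793 H=1024/335] → run A
t=19: vr[A=2048/335 D=768/205 E=4 F=4096/1277 G=2560/793 H=1024/335] → run H
t=20: vr[A=2048/335 D=768/205 E=4 F=4096/1277 G=2560/793] → run F
t=21: vr[A=2048/335 D=768/205 E=4 G=2560/793] → run G
t=22: vr[A=2048/335 D=768/205 E=4 G=3072/793] → run D
t=23: vr[A=2048/335 D=1024/205 E=4 G=3072/793] → run G
t=24: vr[A=2048/335 D=1024/205 E=4] → run E
t=25: vr[A=2048/335 D=1024/205 E=5] → run D
t=26: vr[A=2048/335 D=256/41 E=5] → run E
t=27: vr[A=2048/335 D=256/41 E=6] → run E
t=28: vr[A=2048/335 D=256/41] → run A
t=29: vr[A=3072/335 D=256/41] → run D
t=30: vr[A=3072/335 D=1536/205] → run D
t=31: vr[A=3072/335] → run A
t=32: vr[A=4096/335] → run A
t=33: vr[A=1024/67] → run A
t=34: (idle)
t=35: (idle)
t=36: (idle)

vruntime(H, start of tick 13) = 1024/335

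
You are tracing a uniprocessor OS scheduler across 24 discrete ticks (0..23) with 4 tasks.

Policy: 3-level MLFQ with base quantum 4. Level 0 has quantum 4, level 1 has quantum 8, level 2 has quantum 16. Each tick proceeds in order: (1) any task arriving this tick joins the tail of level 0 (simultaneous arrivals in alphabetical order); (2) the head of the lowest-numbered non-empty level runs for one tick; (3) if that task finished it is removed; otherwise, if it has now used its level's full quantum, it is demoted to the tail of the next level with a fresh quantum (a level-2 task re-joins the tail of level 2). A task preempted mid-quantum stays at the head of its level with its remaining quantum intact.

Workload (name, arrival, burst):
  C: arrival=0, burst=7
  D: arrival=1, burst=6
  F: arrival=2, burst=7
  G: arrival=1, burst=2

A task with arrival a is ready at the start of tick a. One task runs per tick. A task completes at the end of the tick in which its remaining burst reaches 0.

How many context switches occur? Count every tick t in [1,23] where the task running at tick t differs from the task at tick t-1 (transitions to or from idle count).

context switches = 7

t=0: L0/L1/L2 = C/-/- → run C
t=1: L0/L1/L2 = CDG/-/- → run C
t=2: L0/L1/L2 = CDGF/-/- → run C
t=3: L0/L1/L2 = CDGF/-/- → run C
t=4: L0/L1/L2 = DGF/C/- → run D
t=5: L0/L1/L2 = DGF/C/- → run D
t=6: L0/L1/L2 = DGF/C/- → run D
t=7: L0/L1/L2 = DGF/C/- → run D
t=8: L0/L1/L2 = GF/CD/- → run G
t=9: L0/L1/L2 = GF/CD/- → run G
t=10: L0/L1/L2 = F/CD/- → run F
t=11: L0/L1/L2 = F/CD/- → run F
t=12: L0/L1/L2 = F/CD/- → run F
t=13: L0/L1/L2 = F/CD/- → run F
t=14: L0/L1/L2 = -/CDF/- → run C
t=15: L0/L1/L2 = -/CDF/- → run C
t=16: L0/L1/L2 = -/CDF/- → run C
t=17: L0/L1/L2 = -/DF/- → run D
t=18: L0/L1/L2 = -/DF/- → run D
t=19: L0/L1/L2 = -/F/- → run F
t=20: L0/L1/L2 = -/F/- → run F
t=21: L0/L1/L2 = -/F/- → run F
t=22: (idle)
t=23: (idle)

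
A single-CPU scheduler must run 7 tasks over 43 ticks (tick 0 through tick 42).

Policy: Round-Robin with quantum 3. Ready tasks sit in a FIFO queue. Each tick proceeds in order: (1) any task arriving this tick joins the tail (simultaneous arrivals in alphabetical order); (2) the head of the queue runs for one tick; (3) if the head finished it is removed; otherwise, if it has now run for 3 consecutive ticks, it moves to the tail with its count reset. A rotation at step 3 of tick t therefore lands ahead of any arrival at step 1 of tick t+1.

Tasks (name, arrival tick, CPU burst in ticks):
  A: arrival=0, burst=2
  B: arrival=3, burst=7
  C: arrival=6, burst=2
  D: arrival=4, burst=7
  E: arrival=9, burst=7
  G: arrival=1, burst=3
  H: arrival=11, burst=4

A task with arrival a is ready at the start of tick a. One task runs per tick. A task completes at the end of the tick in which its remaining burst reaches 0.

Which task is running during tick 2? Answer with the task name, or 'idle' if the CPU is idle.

t=0: queue=[A] q_used=0 → run A
t=1: queue=[A,G] q_used=1 → run A
t=2: queue=[G] q_used=0 → run G
t=3: queue=[G,B] q_used=1 → run G
t=4: queue=[G,B,D] q_used=2 → run G
t=5: queue=[B,D] q_used=0 → run B
t=6: queue=[B,D,C] q_used=1 → run B
t=7: queue=[B,D,C] q_used=2 → run B
t=8: queue=[D,C,B] q_used=0 → run D
t=9: queue=[D,C,B,E] q_used=1 → run D
t=10: queue=[D,C,B,E] q_used=2 → run D
t=11: queue=[C,B,E,D,H] q_used=0 → run C
t=12: queue=[C,B,E,D,H] q_used=1 → run C
t=13: queue=[B,E,D,H] q_used=0 → run B
t=14: queue=[B,E,D,H] q_used=1 → run B
t=15: queue=[B,E,D,H] q_used=2 → run B
t=16: queue=[E,D,H,B] q_used=0 → run E
t=17: queue=[E,D,H,B] q_used=1 → run E
t=18: queue=[E,D,H,B] q_used=2 → run E
t=19: queue=[D,H,B,E] q_used=0 → run D
t=20: queue=[D,H,B,E] q_used=1 → run D
t=21: queue=[D,H,B,E] q_used=2 → run D
t=22: queue=[H,B,E,D] q_used=0 → run H
t=23: queue=[H,B,E,D] q_used=1 → run H
t=24: queue=[H,B,E,D] q_used=2 → run H
t=25: queue=[B,E,D,H] q_used=0 → run B
t=26: queue=[E,D,H] q_used=0 → run E
t=27: queue=[E,D,H] q_used=1 → run E
t=28: queue=[E,D,H] q_used=2 → run E
t=29: queue=[D,H,E] q_used=0 → run D
t=30: queue=[H,E] q_used=0 → run H
t=31: queue=[E] q_used=0 → run E
t=32: (idle)
t=33: (idle)
t=34: (idle)
t=35: (idle)
t=36: (idle)
t=37: (idle)
t=38: (idle)
t=39: (idle)
t=40: (idle)
t=41: (idle)
t=42: (idle)

running at tick 2 = G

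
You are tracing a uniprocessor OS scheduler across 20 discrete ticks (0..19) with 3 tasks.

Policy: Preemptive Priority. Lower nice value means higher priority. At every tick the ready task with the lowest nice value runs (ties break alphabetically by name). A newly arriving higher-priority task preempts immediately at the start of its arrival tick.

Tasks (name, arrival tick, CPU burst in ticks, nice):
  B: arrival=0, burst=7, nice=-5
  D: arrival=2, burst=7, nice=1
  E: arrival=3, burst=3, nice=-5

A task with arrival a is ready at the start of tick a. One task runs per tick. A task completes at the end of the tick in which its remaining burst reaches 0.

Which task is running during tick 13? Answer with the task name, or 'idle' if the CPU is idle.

running at tick 13 = D

t=0: ready={B} → run B
t=1: ready={B} → run B
t=2: ready={B,D} → run B
t=3: ready={B,D,E} → run B
t=4: ready={B,D,E} → run B
t=5: ready={B,D,E} → run B
t=6: ready={B,D,E} → run B
t=7: ready={D,E} → run E
t=8: ready={D,E} → run E
t=9: ready={D,E} → run E
t=10: ready={D} → run D
t=11: ready={D} → run D
t=12: ready={D} → run D
t=13: ready={D} → run D
t=14: ready={D} → run D
t=15: ready={D} → run D
t=16: ready={D} → run D
t=17: (idle)
t=18: (idle)
t=19: (idle)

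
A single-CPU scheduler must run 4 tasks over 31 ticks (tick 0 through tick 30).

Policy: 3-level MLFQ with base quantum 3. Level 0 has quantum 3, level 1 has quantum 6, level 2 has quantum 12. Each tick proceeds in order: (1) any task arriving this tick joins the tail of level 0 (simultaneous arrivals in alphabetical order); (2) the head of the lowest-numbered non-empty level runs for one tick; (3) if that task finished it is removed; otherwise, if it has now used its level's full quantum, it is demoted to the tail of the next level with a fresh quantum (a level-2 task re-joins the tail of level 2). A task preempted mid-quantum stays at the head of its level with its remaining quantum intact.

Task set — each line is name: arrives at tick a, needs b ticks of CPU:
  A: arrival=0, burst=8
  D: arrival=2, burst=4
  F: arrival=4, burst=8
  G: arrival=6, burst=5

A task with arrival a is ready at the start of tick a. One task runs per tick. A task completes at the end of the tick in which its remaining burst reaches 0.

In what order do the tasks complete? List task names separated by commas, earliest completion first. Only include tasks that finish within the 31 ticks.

completion order = A, D, F, G

t=0: L0/L1/L2 = A/-/- → run A
t=1: L0/L1/L2 = A/-/- → run A
t=2: L0/L1/L2 = AD/-/- → run A
t=3: L0/L1/L2 = D/A/- → run D
t=4: L0/L1/L2 = DF/A/- → run D
t=5: L0/L1/L2 = DF/A/- → run D
t=6: L0/L1/L2 = FG/AD/- → run F
t=7: L0/L1/L2 = FG/AD/- → run F
t=8: L0/L1/L2 = FG/AD/- → run F
t=9: L0/L1/L2 = G/ADF/- → run G
t=10: L0/L1/L2 = G/ADF/- → run G
t=11: L0/L1/L2 = G/ADF/- → run G
t=12: L0/L1/L2 = -/ADFG/- → run A
t=13: L0/L1/L2 = -/ADFG/- → run A
t=14: L0/L1/L2 = -/ADFG/- → run A
t=15: L0/L1/L2 = -/ADFG/- → run A
t=16: L0/L1/L2 = -/ADFG/- → run A
t=17: L0/L1/L2 = -/DFG/- → run D
t=18: L0/L1/L2 = -/FG/- → run F
t=19: L0/L1/L2 = -/FG/- → run F
t=20: L0/L1/L2 = -/FG/- → run F
t=21: L0/L1/L2 = -/FG/- → run F
t=22: L0/L1/L2 = -/FG/- → run F
t=23: L0/L1/L2 = -/G/- → run G
t=24: L0/L1/L2 = -/G/- → run G
t=25: (idle)
t=26: (idle)
t=27: (idle)
t=28: (idle)
t=29: (idle)
t=30: (idle)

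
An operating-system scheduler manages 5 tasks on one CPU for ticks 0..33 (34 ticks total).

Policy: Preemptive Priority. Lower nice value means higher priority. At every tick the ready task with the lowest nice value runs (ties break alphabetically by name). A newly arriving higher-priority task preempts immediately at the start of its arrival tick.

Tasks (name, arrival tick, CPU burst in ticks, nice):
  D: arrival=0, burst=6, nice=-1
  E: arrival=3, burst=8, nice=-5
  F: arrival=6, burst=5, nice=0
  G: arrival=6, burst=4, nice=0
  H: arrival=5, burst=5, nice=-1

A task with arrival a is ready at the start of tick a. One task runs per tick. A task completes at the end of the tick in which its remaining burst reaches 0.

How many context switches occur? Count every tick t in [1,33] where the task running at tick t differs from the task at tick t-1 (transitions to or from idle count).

context switches = 6

t=0: ready={D} → run D
t=1: ready={D} → run D
t=2: ready={D} → run D
t=3: ready={D,E} → run E
t=4: ready={D,E} → run E
t=5: ready={D,E,H} → run E
t=6: ready={D,E,F,G,H} → run E
t=7: ready={D,E,F,G,H} → run E
t=8: ready={D,E,F,G,H} → run E
t=9: ready={D,E,F,G,H} → run E
t=10: ready={D,E,F,G,H} → run E
t=11: ready={D,F,G,H} → run D
t=12: ready={D,F,G,H} → run D
t=13: ready={D,F,G,H} → run D
t=14: ready={F,G,H} → run H
t=15: ready={F,G,H} → run H
t=16: ready={F,G,H} → run H
t=17: ready={F,G,H} → run H
t=18: ready={F,G,H} → run H
t=19: ready={F,G} → run F
t=20: ready={F,G} → run F
t=21: ready={F,G} → run F
t=22: ready={F,G} → run F
t=23: ready={F,G} → run F
t=24: ready={G} → run G
t=25: ready={G} → run G
t=26: ready={G} → run G
t=27: ready={G} → run G
t=28: (idle)
t=29: (idle)
t=30: (idle)
t=31: (idle)
t=32: (idle)
t=33: (idle)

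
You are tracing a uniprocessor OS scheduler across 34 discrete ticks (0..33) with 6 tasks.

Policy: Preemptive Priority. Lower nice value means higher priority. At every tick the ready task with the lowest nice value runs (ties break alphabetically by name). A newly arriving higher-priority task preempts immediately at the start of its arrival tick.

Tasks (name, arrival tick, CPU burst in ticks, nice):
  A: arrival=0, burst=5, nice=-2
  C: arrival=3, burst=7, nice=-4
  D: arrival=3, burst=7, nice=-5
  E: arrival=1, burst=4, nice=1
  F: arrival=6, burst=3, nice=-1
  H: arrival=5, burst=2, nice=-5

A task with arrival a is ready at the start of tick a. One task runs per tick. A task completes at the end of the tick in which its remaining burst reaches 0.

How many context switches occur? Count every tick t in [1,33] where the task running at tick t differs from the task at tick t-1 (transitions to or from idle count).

context switches = 7

t=0: ready={A} → run A
t=1: ready={A,E} → run A
t=2: ready={A,E} → run A
t=3: ready={A,C,D,E} → run D
t=4: ready={A,C,D,E} → run D
t=5: ready={A,C,D,E,H} → run D
t=6: ready={A,C,D,E,F,H} → run D
t=7: ready={A,C,D,E,F,H} → run D
t=8: ready={A,C,D,E,F,H} → run D
t=9: ready={A,C,D,E,F,H} → run D
t=10: ready={A,C,E,F,H} → run H
t=11: ready={A,C,E,F,H} → run H
t=12: ready={A,C,E,F} → run C
t=13: ready={A,C,E,F} → run C
t=14: ready={A,C,E,F} → run C
t=15: ready={A,C,E,F} → run C
t=16: ready={A,C,E,F} → run C
t=17: ready={A,C,E,F} → run C
t=18: ready={A,C,E,F} → run C
t=19: ready={A,E,F} → run A
t=20: ready={A,E,F} → run A
t=21: ready={E,F} → run F
t=22: ready={E,F} → run F
t=23: ready={E,F} → run F
t=24: ready={E} → run E
t=25: ready={E} → run E
t=26: ready={E} → run E
t=27: ready={E} → run E
t=28: (idle)
t=29: (idle)
t=30: (idle)
t=31: (idle)
t=32: (idle)
t=33: (idle)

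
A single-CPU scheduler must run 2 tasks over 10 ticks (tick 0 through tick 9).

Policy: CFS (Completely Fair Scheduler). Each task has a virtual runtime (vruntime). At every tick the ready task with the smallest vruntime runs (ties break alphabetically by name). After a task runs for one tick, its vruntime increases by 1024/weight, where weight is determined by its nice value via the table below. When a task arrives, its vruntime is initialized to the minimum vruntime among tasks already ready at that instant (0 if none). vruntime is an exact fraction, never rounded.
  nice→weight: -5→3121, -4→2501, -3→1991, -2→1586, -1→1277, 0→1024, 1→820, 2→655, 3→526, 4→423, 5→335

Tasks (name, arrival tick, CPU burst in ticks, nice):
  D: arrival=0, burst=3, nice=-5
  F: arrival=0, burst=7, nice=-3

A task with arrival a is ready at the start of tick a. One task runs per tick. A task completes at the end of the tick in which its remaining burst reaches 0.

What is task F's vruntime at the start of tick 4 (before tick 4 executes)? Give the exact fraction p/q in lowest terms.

t=0: vr[D=0 F=0] → run D
t=1: vr[D=1024/3121 F=0] → run F
t=2: vr[D=1024/3121 F=1024/1991] → run D
t=3: vr[D=2048/3121 F=1024/1991] → run F
t=4: vr[D=2048/3121 F=2048/1991] → run D
t=5: vr[F=2048/1991] → run F
t=6: vr[F=3072/1991] → run F
t=7: vr[F=4096/1991] → run F
t=8: vr[F=5120/1991] → run F
t=9: vr[F=6144/1991] → run F

vruntime(F, start of tick 4) = 2048/1991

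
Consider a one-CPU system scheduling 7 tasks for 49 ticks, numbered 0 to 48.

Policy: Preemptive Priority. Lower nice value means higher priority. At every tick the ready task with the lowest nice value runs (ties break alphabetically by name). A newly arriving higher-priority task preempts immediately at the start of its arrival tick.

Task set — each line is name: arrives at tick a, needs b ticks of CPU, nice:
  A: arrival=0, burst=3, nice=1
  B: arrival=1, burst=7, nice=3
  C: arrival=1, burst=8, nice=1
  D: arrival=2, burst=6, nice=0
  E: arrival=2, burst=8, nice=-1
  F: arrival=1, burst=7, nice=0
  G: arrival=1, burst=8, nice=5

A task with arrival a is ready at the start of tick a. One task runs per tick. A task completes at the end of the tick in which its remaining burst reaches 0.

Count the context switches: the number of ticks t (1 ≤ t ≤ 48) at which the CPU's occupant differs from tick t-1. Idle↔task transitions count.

context switches = 9

t=0: ready={A} → run A
t=1: ready={A,B,C,F,G} → run F
t=2: ready={A,B,C,D,E,F,G} → run E
t=3: ready={A,B,C,D,E,F,G} → run E
t=4: ready={A,B,C,D,E,F,G} → run E
t=5: ready={A,B,C,D,E,F,G} → run E
t=6: ready={A,B,C,D,E,F,G} → run E
t=7: ready={A,B,C,D,E,F,G} → run E
t=8: ready={A,B,C,D,E,F,G} → run E
t=9: ready={A,B,C,D,E,F,G} → run E
t=10: ready={A,B,C,D,F,G} → run D
t=11: ready={A,B,C,D,F,G} → run D
t=12: ready={A,B,C,D,F,G} → run D
t=13: ready={A,B,C,D,F,G} → run D
t=14: ready={A,B,C,D,F,G} → run D
t=15: ready={A,B,C,D,F,G} → run D
t=16: ready={A,B,C,F,G} → run F
t=17: ready={A,B,C,F,G} → run F
t=18: ready={A,B,C,F,G} → run F
t=19: ready={A,B,C,F,G} → run F
t=20: ready={A,B,C,F,G} → run F
t=21: ready={A,B,C,F,G} → run F
t=22: ready={A,B,C,G} → run A
t=23: ready={A,B,C,G} → run A
t=24: ready={B,C,G} → run C
t=25: ready={B,C,G} → run C
t=26: ready={B,C,G} → run C
t=27: ready={B,C,G} → run C
t=28: ready={B,C,G} → run C
t=29: ready={B,C,G} → run C
t=30: ready={B,C,G} → run C
t=31: ready={B,C,G} → run C
t=32: ready={B,G} → run B
t=33: ready={B,G} → run B
t=34: ready={B,G} → run B
t=35: ready={B,G} → run B
t=36: ready={B,G} → run B
t=37: ready={B,G} → run B
t=38: ready={B,G} → run B
t=39: ready={G} → run G
t=40: ready={G} → run G
t=41: ready={G} → run G
t=42: ready={G} → run G
t=43: ready={G} → run G
t=44: ready={G} → run G
t=45: ready={G} → run G
t=46: ready={G} → run G
t=47: (idle)
t=48: (idle)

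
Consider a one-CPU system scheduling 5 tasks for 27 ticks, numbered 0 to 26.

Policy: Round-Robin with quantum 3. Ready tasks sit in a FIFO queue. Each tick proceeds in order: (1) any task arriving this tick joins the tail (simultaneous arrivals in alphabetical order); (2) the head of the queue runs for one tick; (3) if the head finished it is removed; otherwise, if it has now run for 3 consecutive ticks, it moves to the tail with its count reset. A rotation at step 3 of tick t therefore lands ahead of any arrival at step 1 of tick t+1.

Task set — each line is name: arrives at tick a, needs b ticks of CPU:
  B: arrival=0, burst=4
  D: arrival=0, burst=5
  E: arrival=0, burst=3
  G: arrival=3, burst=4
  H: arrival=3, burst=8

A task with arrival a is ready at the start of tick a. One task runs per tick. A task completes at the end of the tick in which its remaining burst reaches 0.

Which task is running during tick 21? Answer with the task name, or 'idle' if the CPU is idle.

t=0: queue=[B,D,E] q_used=0 → run B
t=1: queue=[B,D,E] q_used=1 → run B
t=2: queue=[B,D,E] q_used=2 → run B
t=3: queue=[D,E,B,G,H] q_used=0 → run D
t=4: queue=[D,E,B,G,H] q_used=1 → run D
t=5: queue=[D,E,B,G,H] q_used=2 → run D
t=6: queue=[E,B,G,H,D] q_used=0 → run E
t=7: queue=[E,B,G,H,D] q_used=1 → run E
t=8: queue=[E,B,G,H,D] q_used=2 → run E
t=9: queue=[B,G,H,D] q_used=0 → run B
t=10: queue=[G,H,D] q_used=0 → run G
t=11: queue=[G,H,D] q_used=1 → run G
t=12: queue=[G,H,D] q_used=2 → run G
t=13: queue=[H,D,G] q_used=0 → run H
t=14: queue=[H,D,G] q_used=1 → run H
t=15: queue=[H,D,G] q_used=2 → run H
t=16: queue=[D,G,H] q_used=0 → run D
t=17: queue=[D,G,H] q_used=1 → run D
t=18: queue=[G,H] q_used=0 → run G
t=19: queue=[H] q_used=0 → run H
t=20: queue=[H] q_used=1 → run H
t=21: queue=[H] q_used=2 → run H
t=22: queue=[H] q_used=0 → run H
t=23: queue=[H] q_used=1 → run H
t=24: (idle)
t=25: (idle)
t=26: (idle)

running at tick 21 = H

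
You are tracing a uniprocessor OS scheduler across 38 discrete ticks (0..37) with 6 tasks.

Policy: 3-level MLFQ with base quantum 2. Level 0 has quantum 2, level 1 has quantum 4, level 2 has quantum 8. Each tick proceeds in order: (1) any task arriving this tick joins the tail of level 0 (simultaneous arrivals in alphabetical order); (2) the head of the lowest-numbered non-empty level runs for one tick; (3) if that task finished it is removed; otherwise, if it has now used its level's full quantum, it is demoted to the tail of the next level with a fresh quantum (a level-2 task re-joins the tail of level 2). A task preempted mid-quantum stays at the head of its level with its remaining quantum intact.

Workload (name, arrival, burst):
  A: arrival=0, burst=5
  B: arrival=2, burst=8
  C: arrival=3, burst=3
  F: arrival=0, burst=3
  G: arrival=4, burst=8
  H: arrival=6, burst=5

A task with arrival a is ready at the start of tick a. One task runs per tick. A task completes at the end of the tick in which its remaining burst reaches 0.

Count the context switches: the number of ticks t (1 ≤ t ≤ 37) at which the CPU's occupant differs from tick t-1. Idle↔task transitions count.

context switches = 14

t=0: L0/L1/L2 = AF/-/- → run A
t=1: L0/L1/L2 = AF/-/- → run A
t=2: L0/L1/L2 = FB/A/- → run F
t=3: L0/L1/L2 = FBC/A/- → run F
t=4: L0/L1/L2 = BCG/AF/- → run B
t=5: L0/L1/L2 = BCG/AF/- → run B
t=6: L0/L1/L2 = CGH/AFB/- → run C
t=7: L0/L1/L2 = CGH/AFB/- → run C
t=8: L0/L1/L2 = GH/AFBC/- → run G
t=9: L0/L1/L2 = GH/AFBC/- → run G
t=10: L0/L1/L2 = H/AFBCG/- → run H
t=11: L0/L1/L2 = H/AFBCG/- → run H
t=12: L0/L1/L2 = -/AFBCGH/- → run A
t=13: L0/L1/L2 = -/AFBCGH/- → run A
t=14: L0/L1/L2 = -/AFBCGH/- → run A
t=15: L0/L1/L2 = -/FBCGH/- → run F
t=16: L0/L1/L2 = -/BCGH/- → run B
t=17: L0/L1/L2 = -/BCGH/- → run B
t=18: L0/L1/L2 = -/BCGH/- → run B
t=19: L0/L1/L2 = -/BCGH/- → run B
t=20: L0/L1/L2 = -/CGH/B → run C
t=21: L0/L1/L2 = -/GH/B → run G
t=22: L0/L1/L2 = -/GH/B → run G
t=23: L0/L1/L2 = -/GH/B → run G
t=24: L0/L1/L2 = -/GH/B → run G
t=25: L0/L1/L2 = -/H/BG → run H
t=26: L0/L1/L2 = -/H/BG → run H
t=27: L0/L1/L2 = -/H/BG → run H
t=28: L0/L1/L2 = -/-/BG → run B
t=29: L0/L1/L2 = -/-/BG → run B
t=30: L0/L1/L2 = -/-/G → run G
t=31: L0/L1/L2 = -/-/G → run G
t=32: (idle)
t=33: (idle)
t=34: (idle)
t=35: (idle)
t=36: (idle)
t=37: (idle)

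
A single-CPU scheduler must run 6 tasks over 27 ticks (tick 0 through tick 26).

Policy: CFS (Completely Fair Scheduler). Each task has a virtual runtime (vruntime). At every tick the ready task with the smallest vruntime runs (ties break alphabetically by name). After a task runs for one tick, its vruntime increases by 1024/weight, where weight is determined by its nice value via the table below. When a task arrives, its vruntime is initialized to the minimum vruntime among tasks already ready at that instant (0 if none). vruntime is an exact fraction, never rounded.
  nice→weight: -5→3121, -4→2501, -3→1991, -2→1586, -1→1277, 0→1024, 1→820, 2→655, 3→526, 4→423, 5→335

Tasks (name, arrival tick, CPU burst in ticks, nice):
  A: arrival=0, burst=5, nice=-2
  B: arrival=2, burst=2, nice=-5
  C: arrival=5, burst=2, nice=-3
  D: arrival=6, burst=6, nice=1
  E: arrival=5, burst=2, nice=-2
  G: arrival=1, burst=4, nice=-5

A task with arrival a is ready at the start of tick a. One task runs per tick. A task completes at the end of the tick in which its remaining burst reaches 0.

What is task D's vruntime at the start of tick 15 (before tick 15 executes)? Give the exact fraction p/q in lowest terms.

t=0: vr[A=0] → run A
t=1: vr[A=512/793 G=512/793] → run A
t=2: vr[A=1024/793 B=512/793 G=512/793] → run B
t=3: vr[A=1024/793 B=2409984/2474953 G=512/793] → run G
t=4: vr[A=1024/793 B=2409984/2474953 G=2409984/2474953] → run B
t=5: vr[A=1024/793 C=2409984/2474953 E=2409984/2474953 G=2409984/2474953] → run C
t=6: vr[A=1024/793 C=7332630016/4927631423 D=2409984/2474953 E=2409984/2474953 G=2409984/2474953] → run D
t=7: vr[A=1024/793 C=7332630016/4927631423 D=1127634688/507365365 E=2409984/2474953 G=2409984/2474953] → run E
t=8: vr[A=1024/793 C=7332630016/4927631423 D=1127634688/507365365 E=4007936/2474953 G=2409984/2474953] → run G
t=9: vr[A=1024/793 C=7332630016/4927631423 D=1127634688/507365365 E=4007936/2474953 G=3222016/2474953] → run A
t=10: vr[A=1536/793 C=7332630016/4927631423 D=1127634688/507365365 E=4007936/2474953 G=3222016/2474953] → run G
t=11: vr[A=1536/793 C=7332630016/4927631423 D=1127634688/507365365 E=4007936/2474953 G=4034048/2474953] → run C
t=12: vr[A=1536/793 D=1127634688/507365365 E=4007936/2474953 G=4034048/2474953] → run E
t=13: vr[A=1536/793 D=1127634688/507365365 G=4034048/2474953] → run G
t=14: vr[A=1536/793 D=1127634688/507365365] → run A
t=15: vr[A=2048/793 D=1127634688/507365365] → run D
t=16: vr[A=2048/793 D=1761222656/507365365] → run A
t=17: vr[D=1761222656/507365365] → run D
t=18: vr[D=2394810624/507365365] → run D
t=19: vr[D=3028398592/507365365] → run D
t=20: vr[D=732397312/101473073] → run D
t=21: (idle)
t=22: (idle)
t=23: (idle)
t=24: (idle)
t=25: (idle)
t=26: (idle)

vruntime(D, start of tick 15) = 1127634688/507365365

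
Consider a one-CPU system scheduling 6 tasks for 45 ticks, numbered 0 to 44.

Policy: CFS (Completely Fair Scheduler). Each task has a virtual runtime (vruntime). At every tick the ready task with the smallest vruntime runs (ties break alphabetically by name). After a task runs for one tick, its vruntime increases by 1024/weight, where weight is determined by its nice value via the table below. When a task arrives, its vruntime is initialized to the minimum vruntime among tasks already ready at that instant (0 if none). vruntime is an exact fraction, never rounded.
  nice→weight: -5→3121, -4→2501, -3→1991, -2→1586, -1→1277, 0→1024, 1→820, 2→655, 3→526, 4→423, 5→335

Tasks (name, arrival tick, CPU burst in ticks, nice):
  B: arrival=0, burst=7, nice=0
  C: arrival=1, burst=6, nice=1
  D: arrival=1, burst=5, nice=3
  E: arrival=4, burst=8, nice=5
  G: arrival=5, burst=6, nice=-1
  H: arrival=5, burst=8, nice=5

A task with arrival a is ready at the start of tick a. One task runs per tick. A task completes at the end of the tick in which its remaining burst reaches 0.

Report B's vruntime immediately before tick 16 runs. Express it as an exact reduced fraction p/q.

t=0: vr[B=0] → run B
t=1: vr[B=1 C=1 D=1] → run B
t=2: vr[B=2 C=1 D=1] → run C
t=3: vr[B=2 C=461/205 D=1] → run D
t=4: vr[B=2 C=461/205 D=775/263 E=2] → run B
t=5: vr[B=3 C=461/205 D=775/263 E=2 G=2 H=2] → run E
t=6: vr[B=3 C=461/205 D=775/263 E=1694/335 G=2 H=2] → run G
t=7: vr[B=3 C=461/205 D=775/263 E=1694/335 G=3578/1277 H=2] → run H
t=8: vr[B=3 C=461/205 D=775/263 E=1694/335 G=3578/1277 H=1694/335] → run C
t=9: vr[B=3 C=717/205 D=775/263 E=1694/335 G=3578/1277 H=1694/335] → run G
t=10: vr[B=3 C=717/205 D=775/263 E=1694/335 G=4602/1277 H=1694/335] → run D
t=11: vr[B=3 C=717/205 D=1287/263 E=1694/335 G=4602/1277 H=1694/335] → run B
t=12: vr[B=4 C=717/205 D=1287/263 E=1694/335 G=4602/1277 H=1694/335] → run C
t=13: vr[B=4 C=973/205 D=1287/263 E=1694/335 G=4602/1277 H=1694/335] → run G
t=14: vr[B=4 C=973/205 D=1287/263 E=1694/335 G=5626/1277 H=1694/335] → run B
t=15: vr[B=5 C=973/205 D=1287/263 E=1694/335 G=5626/1277 H=1694/335] → run G
t=16: vr[B=5 C=973/205 D=1287/263 E=1694/335 G=6650/1277 H=1694/335] → run C
t=17: vr[B=5 C=1229/205 D=1287/263 E=1694/335 G=6650/1277 H=1694/335] → run D
t=18: vr[B=5 C=1229/205 D=1799/263 E=1694/335 G=6650/1277 H=1694/335] → run B
t=19: vr[B=6 C=1229/205 D=1799/263 E=1694/335 G=6650/1277 H=1694/335] → run E
t=20: vr[B=6 C=1229/205 D=1799/263 E=2718/335 G=6650/1277 H=1694/335] → run H
t=21: vr[B=6 C=1229/205 D=1799/263 E=2718/335 G=6650/1277 H=2718/335] → run G
t=22: vr[B=6 C=1229/205 D=1799/263 E=2718/335 G=7674/1277 H=2718/335] → run C
t=23: vr[B=6 C=297/41 D=1799/263 E=2718/335 G=7674/1277 H=2718/335] → run B
t=24: vr[C=297/41 D=1799/263 E=2718/335 G=7674/1277 H=2718/335] → run G
t=25: vr[C=297/41 D=1799/263 E=2718/335 H=2718/335] → run D
t=26: vr[C=297/41 D=2311/263 E=2718/335 H=2718/335] → run C
t=27: vr[D=2311/263 E=2718/335 H=2718/335] → run E
t=28: vr[D=2311/263 E=3742/335 H=2718/335] → run H
t=29: vr[D=2311/263 E=3742/335 H=3742/335] → run D
t=30: vr[E=3742/335 H=3742/335] → run E
t=31: vr[E=4766/335 H=3742/335] → run H
t=32: vr[E=4766/335 H=4766/335] → run E
t=33: vr[E=1158/67 H=4766/335] → run H
t=34: vr[E=1158/67 H=1158/67] → run E
t=35: vr[E=6814/335 H=1158/67] → run H
t=36: vr[E=6814/335 H=6814/335] → run E
t=37: vr[E=7838/335 H=6814/335] → run H
t=38: vr[E=7838/335 H=7838/335] → run E
t=39: vr[H=7838/335] → run H
t=40: (idle)
t=41: (idle)
t=42: (idle)
t=43: (idle)
t=44: (idle)

vruntime(B, start of tick 16) = 5/1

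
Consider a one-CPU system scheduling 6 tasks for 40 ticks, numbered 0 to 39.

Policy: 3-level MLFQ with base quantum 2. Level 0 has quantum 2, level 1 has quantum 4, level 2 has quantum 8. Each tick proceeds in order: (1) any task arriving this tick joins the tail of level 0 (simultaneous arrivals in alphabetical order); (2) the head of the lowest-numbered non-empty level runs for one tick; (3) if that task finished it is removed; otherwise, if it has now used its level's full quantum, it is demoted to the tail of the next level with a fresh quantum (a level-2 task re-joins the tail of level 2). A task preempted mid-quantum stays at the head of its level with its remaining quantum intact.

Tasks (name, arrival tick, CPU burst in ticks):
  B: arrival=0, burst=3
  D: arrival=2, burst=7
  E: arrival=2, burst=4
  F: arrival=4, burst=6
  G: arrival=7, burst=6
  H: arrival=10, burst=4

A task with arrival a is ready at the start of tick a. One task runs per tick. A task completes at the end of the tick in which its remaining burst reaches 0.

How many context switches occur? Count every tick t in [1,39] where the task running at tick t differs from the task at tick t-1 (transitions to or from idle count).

t=0: L0/L1/L2 = B/-/- → run B
t=1: L0/L1/L2 = B/-/- → run B
t=2: L0/L1/L2 = DE/B/- → run D
t=3: L0/L1/L2 = DE/B/- → run D
t=4: L0/L1/L2 = EF/BD/- → run E
t=5: L0/L1/L2 = EF/BD/- → run E
t=6: L0/L1/L2 = F/BDE/- → run F
t=7: L0/L1/L2 = FG/BDE/- → run F
t=8: L0/L1/L2 = G/BDEF/- → run G
t=9: L0/L1/L2 = G/BDEF/- → run G
t=10: L0/L1/L2 = H/BDEFG/- → run H
t=11: L0/L1/L2 = H/BDEFG/- → run H
t=12: L0/L1/L2 = -/BDEFGH/- → run B
t=13: L0/L1/L2 = -/DEFGH/- → run D
t=14: L0/L1/L2 = -/DEFGH/- → run D
t=15: L0/L1/L2 = -/DEFGH/- → run D
t=16: L0/L1/L2 = -/DEFGH/- → run D
t=17: L0/L1/L2 = -/EFGH/D → run E
t=18: L0/L1/L2 = -/EFGH/D → run E
t=19: L0/L1/L2 = -/FGH/D → run F
t=20: L0/L1/L2 = -/FGH/D → run F
t=21: L0/L1/L2 = -/FGH/D → run F
t=22: L0/L1/L2 = -/FGH/D → run F
t=23: L0/L1/L2 = -/GH/D → run G
t=24: L0/L1/L2 = -/GH/D → run G
t=25: L0/L1/L2 = -/GH/D → run G
t=26: L0/L1/L2 = -/GH/D → run G
t=27: L0/L1/L2 = -/H/D → run H
t=28: L0/L1/L2 = -/H/D → run H
t=29: L0/L1/L2 = -/-/D → run D
t=30: (idle)
t=31: (idle)
t=32: (idle)
t=33: (idle)
t=34: (idle)
t=35: (idle)
t=36: (idle)
t=37: (idle)
t=38: (idle)
t=39: (idle)

context switches = 13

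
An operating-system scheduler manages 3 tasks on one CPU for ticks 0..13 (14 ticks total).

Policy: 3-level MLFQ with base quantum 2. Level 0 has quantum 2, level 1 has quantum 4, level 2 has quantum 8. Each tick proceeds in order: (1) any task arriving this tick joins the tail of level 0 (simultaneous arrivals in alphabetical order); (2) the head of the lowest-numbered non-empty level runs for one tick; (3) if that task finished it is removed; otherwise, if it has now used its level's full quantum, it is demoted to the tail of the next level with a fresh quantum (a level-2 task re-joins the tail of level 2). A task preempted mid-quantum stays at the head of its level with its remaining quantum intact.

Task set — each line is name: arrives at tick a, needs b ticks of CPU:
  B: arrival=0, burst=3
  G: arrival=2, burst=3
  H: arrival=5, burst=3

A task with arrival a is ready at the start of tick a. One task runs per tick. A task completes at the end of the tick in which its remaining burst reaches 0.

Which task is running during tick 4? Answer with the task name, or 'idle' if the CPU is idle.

t=0: L0/L1/L2 = B/-/- → run B
t=1: L0/L1/L2 = B/-/- → run B
t=2: L0/L1/L2 = G/B/- → run G
t=3: L0/L1/L2 = G/B/- → run G
t=4: L0/L1/L2 = -/BG/- → run B
t=5: L0/L1/L2 = H/G/- → run H
t=6: L0/L1/L2 = H/G/- → run H
t=7: L0/L1/L2 = -/GH/- → run G
t=8: L0/L1/L2 = -/H/- → run H
t=9: (idle)
t=10: (idle)
t=11: (idle)
t=12: (idle)
t=13: (idle)

running at tick 4 = B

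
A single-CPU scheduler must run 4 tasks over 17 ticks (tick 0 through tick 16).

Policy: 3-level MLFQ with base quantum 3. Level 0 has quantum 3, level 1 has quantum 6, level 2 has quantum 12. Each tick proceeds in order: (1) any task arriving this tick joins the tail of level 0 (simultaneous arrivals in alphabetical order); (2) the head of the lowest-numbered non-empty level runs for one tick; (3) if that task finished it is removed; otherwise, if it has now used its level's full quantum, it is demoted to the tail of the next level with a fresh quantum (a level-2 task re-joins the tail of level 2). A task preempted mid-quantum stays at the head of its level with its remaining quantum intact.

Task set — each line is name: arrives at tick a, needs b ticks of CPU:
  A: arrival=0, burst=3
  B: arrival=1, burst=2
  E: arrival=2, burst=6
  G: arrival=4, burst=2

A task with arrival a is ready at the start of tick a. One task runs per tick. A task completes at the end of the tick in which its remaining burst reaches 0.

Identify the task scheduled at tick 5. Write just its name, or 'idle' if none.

running at tick 5 = E

t=0: L0/L1/L2 = A/-/- → run A
t=1: L0/L1/L2 = AB/-/- → run A
t=2: L0/L1/L2 = ABE/-/- → run A
t=3: L0/L1/L2 = BE/-/- → run B
t=4: L0/L1/L2 = BEG/-/- → run B
t=5: L0/L1/L2 = EG/-/- → run E
t=6: L0/L1/L2 = EG/-/- → run E
t=7: L0/L1/L2 = EG/-/- → run E
t=8: L0/L1/L2 = G/E/- → run G
t=9: L0/L1/L2 = G/E/- → run G
t=10: L0/L1/L2 = -/E/- → run E
t=11: L0/L1/L2 = -/E/- → run E
t=12: L0/L1/L2 = -/E/- → run E
t=13: (idle)
t=14: (idle)
t=15: (idle)
t=16: (idle)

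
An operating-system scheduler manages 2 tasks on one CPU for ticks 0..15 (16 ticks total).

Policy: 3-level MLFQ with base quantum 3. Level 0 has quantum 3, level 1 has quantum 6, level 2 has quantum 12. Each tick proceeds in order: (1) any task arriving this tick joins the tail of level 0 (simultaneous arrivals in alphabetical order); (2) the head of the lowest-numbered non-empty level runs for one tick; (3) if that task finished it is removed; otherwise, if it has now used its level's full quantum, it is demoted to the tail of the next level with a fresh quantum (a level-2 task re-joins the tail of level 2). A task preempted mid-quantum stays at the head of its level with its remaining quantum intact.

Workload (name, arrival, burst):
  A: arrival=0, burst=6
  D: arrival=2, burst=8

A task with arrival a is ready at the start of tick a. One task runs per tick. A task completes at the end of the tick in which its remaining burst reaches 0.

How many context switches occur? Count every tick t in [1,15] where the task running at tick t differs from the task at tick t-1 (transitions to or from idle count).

context switches = 4

t=0: L0/L1/L2 = A/-/- → run A
t=1: L0/L1/L2 = A/-/- → run A
t=2: L0/L1/L2 = AD/-/- → run A
t=3: L0/L1/L2 = D/A/- → run D
t=4: L0/L1/L2 = D/A/- → run D
t=5: L0/L1/L2 = D/A/- → run D
t=6: L0/L1/L2 = -/AD/- → run A
t=7: L0/L1/L2 = -/AD/- → run A
t=8: L0/L1/L2 = -/AD/- → run A
t=9: L0/L1/L2 = -/D/- → run D
t=10: L0/L1/L2 = -/D/- → run D
t=11: L0/L1/L2 = -/D/- → run D
t=12: L0/L1/L2 = -/D/- → run D
t=13: L0/L1/L2 = -/D/- → run D
t=14: (idle)
t=15: (idle)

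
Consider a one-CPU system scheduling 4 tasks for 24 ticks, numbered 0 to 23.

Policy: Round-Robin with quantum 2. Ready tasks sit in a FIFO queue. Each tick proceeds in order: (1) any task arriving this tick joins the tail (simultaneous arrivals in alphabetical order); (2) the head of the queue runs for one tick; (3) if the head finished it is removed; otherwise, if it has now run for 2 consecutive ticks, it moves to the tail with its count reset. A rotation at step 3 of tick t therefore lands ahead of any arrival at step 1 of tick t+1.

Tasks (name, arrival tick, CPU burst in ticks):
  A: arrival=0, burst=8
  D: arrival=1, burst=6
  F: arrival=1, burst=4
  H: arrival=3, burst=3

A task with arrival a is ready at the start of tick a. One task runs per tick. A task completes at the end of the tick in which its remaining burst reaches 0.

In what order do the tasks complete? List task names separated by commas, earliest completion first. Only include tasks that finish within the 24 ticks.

completion order = F, H, D, A

t=0: queue=[A] q_used=0 → run A
t=1: queue=[A,D,F] q_used=1 → run A
t=2: queue=[D,F,A] q_used=0 → run D
t=3: queue=[D,F,A,H] q_used=1 → run D
t=4: queue=[F,A,H,D] q_used=0 → run F
t=5: queue=[F,A,H,D] q_used=1 → run F
t=6: queue=[A,H,D,F] q_used=0 → run A
t=7: queue=[A,H,D,F] q_used=1 → run A
t=8: queue=[H,D,F,A] q_used=0 → run H
t=9: queue=[H,D,F,A] q_used=1 → run H
t=10: queue=[D,F,A,H] q_used=0 → run D
t=11: queue=[D,F,A,H] q_used=1 → run D
t=12: queue=[F,A,H,D] q_used=0 → run F
t=13: queue=[F,A,H,D] q_used=1 → run F
t=14: queue=[A,H,D] q_used=0 → run A
t=15: queue=[A,H,D] q_used=1 → run A
t=16: queue=[H,D,A] q_used=0 → run H
t=17: queue=[D,A] q_used=0 → run D
t=18: queue=[D,A] q_used=1 → run D
t=19: queue=[A] q_used=0 → run A
t=20: queue=[A] q_used=1 → run A
t=21: (idle)
t=22: (idle)
t=23: (idle)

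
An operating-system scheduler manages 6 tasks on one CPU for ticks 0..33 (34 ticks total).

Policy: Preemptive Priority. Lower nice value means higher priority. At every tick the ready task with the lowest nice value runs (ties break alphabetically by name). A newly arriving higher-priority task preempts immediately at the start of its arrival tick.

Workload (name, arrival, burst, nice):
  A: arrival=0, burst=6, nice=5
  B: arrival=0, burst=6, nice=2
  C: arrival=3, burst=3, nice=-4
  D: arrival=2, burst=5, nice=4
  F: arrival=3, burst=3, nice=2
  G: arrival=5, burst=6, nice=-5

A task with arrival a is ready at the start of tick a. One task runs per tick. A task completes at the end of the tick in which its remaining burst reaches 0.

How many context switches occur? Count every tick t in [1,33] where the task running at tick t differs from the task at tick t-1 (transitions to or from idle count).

context switches = 8

t=0: ready={A,B} → run B
t=1: ready={A,B} → run B
t=2: ready={A,B,D} → run B
t=3: ready={A,B,C,D,F} → run C
t=4: ready={A,B,C,D,F} → run C
t=5: ready={A,B,C,D,F,G} → run G
t=6: ready={A,B,C,D,F,G} → run G
t=7: ready={A,B,C,D,F,G} → run G
t=8: ready={A,B,C,D,F,G} → run G
t=9: ready={A,B,C,D,F,G} → run G
t=10: ready={A,B,C,D,F,G} → run G
t=11: ready={A,B,C,D,F} → run C
t=12: ready={A,B,D,F} → run B
t=13: ready={A,B,D,F} → run B
t=14: ready={A,B,D,F} → run B
t=15: ready={A,D,F} → run F
t=16: ready={A,D,F} → run F
t=17: ready={A,D,F} → run F
t=18: ready={A,D} → run D
t=19: ready={A,D} → run D
t=20: ready={A,D} → run D
t=21: ready={A,D} → run D
t=22: ready={A,D} → run D
t=23: ready={A} → run A
t=24: ready={A} → run A
t=25: ready={A} → run A
t=26: ready={A} → run A
t=27: ready={A} → run A
t=28: ready={A} → run A
t=29: (idle)
t=30: (idle)
t=31: (idle)
t=32: (idle)
t=33: (idle)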